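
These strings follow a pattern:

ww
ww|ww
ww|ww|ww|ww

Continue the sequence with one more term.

Every step duplicates the string with '|' between the halves.
Doubling ww|ww|ww|ww with '|' between the halves:

ww|ww|ww|ww|ww|ww|ww|ww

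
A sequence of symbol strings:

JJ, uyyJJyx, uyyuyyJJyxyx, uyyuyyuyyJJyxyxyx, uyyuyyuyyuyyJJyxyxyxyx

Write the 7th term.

uyyuyyuyyuyyuyyuyyJJyxyxyxyxyxyx

Every step adds uyy to the front and yx to the end of the previous string.
From uyyuyyuyyuyyJJyxyxyxyx, 2 further steps: uyyuyyuyyuyyJJyxyxyxyx → uyyuyyuyyuyyuyyJJyxyxyxyxyx → (answer).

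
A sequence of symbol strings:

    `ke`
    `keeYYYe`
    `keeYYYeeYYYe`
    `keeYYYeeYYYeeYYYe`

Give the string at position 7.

The strings grow by a fixed suffix eYYYe each time.
From keeYYYeeYYYeeYYYe, 3 further steps: keeYYYeeYYYeeYYYe → keeYYYeeYYYeeYYYeeYYYe → keeYYYeeYYYeeYYYeeYYYeeYYYe → (answer).

keeYYYeeYYYeeYYYeeYYYeeYYYeeYYYe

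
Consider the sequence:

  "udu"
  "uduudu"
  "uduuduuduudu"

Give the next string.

uduuduuduuduuduuduuduudu

Every step duplicates the string.
One more doubling of uduuduuduudu gives the answer.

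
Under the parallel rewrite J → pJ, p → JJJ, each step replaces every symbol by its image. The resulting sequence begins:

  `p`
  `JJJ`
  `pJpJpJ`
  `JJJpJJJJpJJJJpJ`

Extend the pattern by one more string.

Rewriting the 15 symbols of JJJpJJJJpJJJJpJ one by one yields pJ pJ pJ JJJ pJ pJ pJ pJ JJJ pJ pJ pJ pJ JJJ pJ; concatenated:

pJpJpJJJJpJpJpJpJJJJpJpJpJpJJJJpJ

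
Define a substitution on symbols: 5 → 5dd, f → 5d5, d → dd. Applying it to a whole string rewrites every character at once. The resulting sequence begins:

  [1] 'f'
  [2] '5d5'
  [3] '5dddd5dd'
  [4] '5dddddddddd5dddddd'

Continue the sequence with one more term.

5dddddddddddddddddddddd5dddddddddddddd

φ(5dddddddddd5dddddd) expands symbol-by-symbol to 5dd dd dd dd dd dd dd dd dd dd dd 5dd dd dd dd dd dd dd; joining the 18 pieces gives the next term.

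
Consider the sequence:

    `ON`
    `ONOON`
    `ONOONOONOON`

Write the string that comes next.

Every step duplicates the string with 'O' between the halves.
Doubling ONOONOONOON with 'O' between the halves:

ONOONOONOONOONOONOONOON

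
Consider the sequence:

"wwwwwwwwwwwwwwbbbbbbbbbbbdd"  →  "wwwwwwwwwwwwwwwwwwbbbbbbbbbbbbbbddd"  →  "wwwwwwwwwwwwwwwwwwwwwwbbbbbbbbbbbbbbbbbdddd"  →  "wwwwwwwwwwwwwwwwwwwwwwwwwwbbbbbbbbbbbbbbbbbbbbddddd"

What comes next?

wwwwwwwwwwwwwwwwwwwwwwwwwwwwwwbbbbbbbbbbbbbbbbbbbbbbbdddddd

Term n consists of 4n+2 w's, followed by 3n+2 b's, followed by n-1 d's, where the shown terms are n = 3, 4, 5, 6.
At n = 7 the blocks have lengths 30, 23, 6.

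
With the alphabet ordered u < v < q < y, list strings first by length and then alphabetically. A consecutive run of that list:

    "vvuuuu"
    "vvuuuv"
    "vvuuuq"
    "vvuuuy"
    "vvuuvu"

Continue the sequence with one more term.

vvuuvv

The successor of vvuuvu increments the rightmost position that isn't already y and resets every position after it to u.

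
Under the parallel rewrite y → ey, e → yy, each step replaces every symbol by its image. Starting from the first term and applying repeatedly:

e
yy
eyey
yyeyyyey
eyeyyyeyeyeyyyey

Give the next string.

Rewriting the 16 symbols of eyeyyyeyeyeyyyey one by one yields yy ey yy ey ey ey yy ey yy ey yy ey ey ey yy ey; concatenated:

yyeyyyeyeyeyyyeyyyeyyyeyeyeyyyey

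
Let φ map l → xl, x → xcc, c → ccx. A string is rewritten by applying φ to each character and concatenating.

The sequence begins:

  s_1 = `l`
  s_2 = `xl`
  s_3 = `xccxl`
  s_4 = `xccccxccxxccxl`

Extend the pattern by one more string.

xccccxccxccxccxxccccxccxxccxccccxccxxccxl

Applying the rule to each of the 14 symbols of xccccxccxxccxl gives the pieces xcc ccx ccx ccx ccx xcc ccx ccx xcc xcc ccx ccx xcc xl, which concatenate to the answer.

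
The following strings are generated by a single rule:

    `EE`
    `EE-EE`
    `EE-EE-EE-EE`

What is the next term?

EE-EE-EE-EE-EE-EE-EE-EE

Every step duplicates the string with '-' between the halves.
One more doubling of EE-EE-EE-EE gives the answer.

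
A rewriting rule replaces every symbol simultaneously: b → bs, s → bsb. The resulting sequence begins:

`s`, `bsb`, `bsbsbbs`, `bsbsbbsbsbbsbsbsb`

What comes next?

bsbsbbsbsbbsbsbsbbsbsbbsbsbsbbsbsbbsbsbbs

φ(bsbsbbsbsbbsbsbsb) expands symbol-by-symbol to bs bsb bs bsb bs bs bsb bs bsb bs bs bsb bs bsb bs bsb bs; joining the 17 pieces gives the next term.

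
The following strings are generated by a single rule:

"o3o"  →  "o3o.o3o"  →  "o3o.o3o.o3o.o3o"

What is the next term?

s(k+1) = s(k)·.·s(k) — each term doubles the last with '.' between the halves.
Doubling o3o.o3o.o3o.o3o with '.' between the halves:

o3o.o3o.o3o.o3o.o3o.o3o.o3o.o3o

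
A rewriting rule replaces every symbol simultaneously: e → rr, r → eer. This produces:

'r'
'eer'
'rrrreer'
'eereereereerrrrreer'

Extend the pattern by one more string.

Rewriting the 19 symbols of eereereereerrrrreer one by one yields rr rr eer rr rr eer rr rr eer rr rr eer eer eer eer eer rr rr eer; concatenated:

rrrreerrrrreerrrrreerrrrreereereereereerrrrreer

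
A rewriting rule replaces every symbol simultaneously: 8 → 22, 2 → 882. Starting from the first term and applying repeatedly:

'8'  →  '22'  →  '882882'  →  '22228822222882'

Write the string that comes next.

88288288288222228828828828828822222882

Replace each of the 14 characters of 22228822222882 in place — 882 882 882 882 22 22 882 882 882 882 882 22 22 882 — and concatenate.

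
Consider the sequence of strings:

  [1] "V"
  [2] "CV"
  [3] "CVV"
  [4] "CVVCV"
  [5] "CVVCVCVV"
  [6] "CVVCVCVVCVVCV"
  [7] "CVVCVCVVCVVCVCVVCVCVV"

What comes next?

This is a Fibonacci-style word recurrence s(k) = s(k−1)·s(k−2): e.g. CV·V = CVV.
The next term joins CVVCVCVVCVVCVCVVCVCVV and CVVCVCVVCVVCV.

CVVCVCVVCVVCVCVVCVCVVCVVCVCVVCVVCV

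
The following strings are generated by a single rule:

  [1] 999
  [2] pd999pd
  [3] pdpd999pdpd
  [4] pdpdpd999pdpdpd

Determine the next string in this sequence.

Each term wraps the previous one in pd on the left and pd on the right.
Applying this once more to pdpdpd999pdpdpd:

pdpdpdpd999pdpdpdpd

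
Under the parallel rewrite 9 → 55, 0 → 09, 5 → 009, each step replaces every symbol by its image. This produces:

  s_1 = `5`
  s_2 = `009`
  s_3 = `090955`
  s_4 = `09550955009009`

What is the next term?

Replace each of the 14 characters of 09550955009009 in place — 09 55 009 009 09 55 009 009 09 09 55 09 09 55 — and concatenate.

09550090090955009009090955090955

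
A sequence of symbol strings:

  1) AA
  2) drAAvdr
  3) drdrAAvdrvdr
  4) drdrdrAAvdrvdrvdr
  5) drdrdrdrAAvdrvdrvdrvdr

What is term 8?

Each term wraps the previous one in dr on the left and vdr on the right.
From drdrdrdrAAvdrvdrvdrvdr, 3 further steps: drdrdrdrAAvdrvdrvdrvdr → drdrdrdrdrAAvdrvdrvdrvdrvdr → drdrdrdrdrdrAAvdrvdrvdrvdrvdrvdr → (answer).

drdrdrdrdrdrdrAAvdrvdrvdrvdrvdrvdrvdr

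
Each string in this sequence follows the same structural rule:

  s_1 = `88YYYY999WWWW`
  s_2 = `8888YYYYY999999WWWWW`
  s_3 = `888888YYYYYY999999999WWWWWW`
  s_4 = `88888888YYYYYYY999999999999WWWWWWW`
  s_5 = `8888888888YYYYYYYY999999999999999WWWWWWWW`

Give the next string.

Term n consists of 2n 8's, followed by n+3 Y's, followed by 3n 9's, followed by n+3 W's (n = 1, 2, …).
At n = 6 the blocks have lengths 12, 9, 18, 9.

888888888888YYYYYYYYY999999999999999999WWWWWWWWW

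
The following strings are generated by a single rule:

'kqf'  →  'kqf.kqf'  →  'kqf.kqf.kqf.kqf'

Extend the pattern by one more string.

kqf.kqf.kqf.kqf.kqf.kqf.kqf.kqf

s(k+1) = s(k)·.·s(k) — each term doubles the last with '.' between the halves.
So the next term is two copies of kqf.kqf.kqf.kqf with '.' between the halves.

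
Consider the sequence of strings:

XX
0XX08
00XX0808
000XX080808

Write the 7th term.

000000XX080808080808

Every step adds 0 to the front and 08 to the end of the previous string.
From 000XX080808, 3 further steps: 000XX080808 → 0000XX08080808 → 00000XX0808080808 → (answer).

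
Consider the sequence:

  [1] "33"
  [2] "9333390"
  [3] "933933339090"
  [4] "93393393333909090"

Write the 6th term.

Each term wraps the previous one in 933 on the left and 90 on the right.
From 93393393333909090, 2 further steps: 93393393333909090 → 9339339339333390909090 → (answer).

933933933933933339090909090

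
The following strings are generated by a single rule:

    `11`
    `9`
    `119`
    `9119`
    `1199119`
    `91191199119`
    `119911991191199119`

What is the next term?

91191199119119911991191199119

From term 3 onward, concatenate the second-to-last term with the last: 11·9 = 119, 9·119 = 9119, …
The next term joins 91191199119 and 119911991191199119.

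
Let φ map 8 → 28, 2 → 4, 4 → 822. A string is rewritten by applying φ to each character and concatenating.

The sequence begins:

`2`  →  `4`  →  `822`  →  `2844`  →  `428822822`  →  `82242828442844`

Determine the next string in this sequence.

Rewriting the 14 symbols of 82242828442844 one by one yields 28 4 4 822 4 28 4 28 822 822 4 28 822 822; concatenated:

2844822428428822822428822822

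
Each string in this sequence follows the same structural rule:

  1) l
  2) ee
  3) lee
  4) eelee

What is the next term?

leeeelee

This is a Fibonacci-style word recurrence s(k) = s(k−2)·s(k−1): e.g. l·ee = lee.
The next term joins lee and eelee.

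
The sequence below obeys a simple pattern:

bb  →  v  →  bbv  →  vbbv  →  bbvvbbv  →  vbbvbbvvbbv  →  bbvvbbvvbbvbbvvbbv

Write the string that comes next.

Each term (from the third on) is the two preceding terms concatenated in order: term 3 = bb·v = bbv.
Continuing: vbbvbbvvbbv · bbvvbbvvbbvbbvvbbv gives term 8.

vbbvbbvvbbvbbvvbbvvbbvbbvvbbv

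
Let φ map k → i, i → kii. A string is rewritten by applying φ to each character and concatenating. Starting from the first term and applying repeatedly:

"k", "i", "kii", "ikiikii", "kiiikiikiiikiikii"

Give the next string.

ikiikiikiiikiikiiikiikiikiiikiikiiikiikii

φ(kiiikiikiiikiikii) expands symbol-by-symbol to i kii kii kii i kii kii i kii kii kii i kii kii i kii kii; joining the 17 pieces gives the next term.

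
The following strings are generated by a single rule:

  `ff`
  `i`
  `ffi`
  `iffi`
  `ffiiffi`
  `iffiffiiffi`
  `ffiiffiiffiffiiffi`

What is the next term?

iffiffiiffiffiiffiiffiffiiffi

This is a Fibonacci-style word recurrence s(k) = s(k−2)·s(k−1): e.g. ff·i = ffi.
The next term joins iffiffiiffi and ffiiffiiffiffiiffi.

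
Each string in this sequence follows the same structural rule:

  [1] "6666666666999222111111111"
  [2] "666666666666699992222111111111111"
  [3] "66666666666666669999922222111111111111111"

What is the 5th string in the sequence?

The n-th term is 3n+1 6's then n 9's then n 2's then 3n 1's, where the shown terms are n = 3, 4, 5.
For term 5, n = 7, so the run lengths are 22, 7, 7, 21.

666666666666666666666699999992222222111111111111111111111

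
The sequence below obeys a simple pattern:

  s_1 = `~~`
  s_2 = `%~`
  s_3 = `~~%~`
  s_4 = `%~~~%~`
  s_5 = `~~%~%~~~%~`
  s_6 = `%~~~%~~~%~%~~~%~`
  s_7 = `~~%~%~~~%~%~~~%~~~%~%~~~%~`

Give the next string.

%~~~%~~~%~%~~~%~~~%~%~~~%~%~~~%~~~%~%~~~%~

From term 3 onward, concatenate the second-to-last term with the last: ~~·%~ = ~~%~, %~·~~%~ = %~~~%~, …
So term 8 is %~~~%~~~%~%~~~%~·~~%~%~~~%~%~~~%~~~%~%~~~%~.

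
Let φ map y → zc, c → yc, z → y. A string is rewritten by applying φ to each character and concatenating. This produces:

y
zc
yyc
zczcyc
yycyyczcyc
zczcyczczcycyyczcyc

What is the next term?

Replace each of the 19 characters of zczcyczczcycyyczcyc in place — y yc y yc zc yc y yc y yc zc yc zc zc yc y yc zc yc — and concatenate.

yycyyczcycyycyyczcyczczcycyyczcyc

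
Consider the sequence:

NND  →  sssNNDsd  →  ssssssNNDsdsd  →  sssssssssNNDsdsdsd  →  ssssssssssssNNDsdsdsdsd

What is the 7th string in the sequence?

Each term wraps the previous one in sss on the left and sd on the right.
From ssssssssssssNNDsdsdsdsd, 2 further steps: ssssssssssssNNDsdsdsdsd → sssssssssssssssNNDsdsdsdsdsd → (answer).

ssssssssssssssssssNNDsdsdsdsdsdsd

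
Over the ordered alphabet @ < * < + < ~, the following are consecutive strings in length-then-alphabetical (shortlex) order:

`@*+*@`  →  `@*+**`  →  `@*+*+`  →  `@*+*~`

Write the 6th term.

Stepping forward 2 times from @*+*~: @*+*~ → @*++@, then the target.

@*++*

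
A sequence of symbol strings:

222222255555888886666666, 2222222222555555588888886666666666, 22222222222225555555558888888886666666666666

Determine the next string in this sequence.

222222222222222255555555555888888888886666666666666666

The n-th term is 3n+1 2's then 2n+1 5's then 2n+1 8's then 3n+1 6's, where the shown terms are n = 2, 3, 4.
Setting n = 5 gives 16, 11, 11, 16 characters in each block.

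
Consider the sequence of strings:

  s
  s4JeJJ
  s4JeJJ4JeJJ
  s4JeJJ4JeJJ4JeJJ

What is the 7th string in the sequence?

s4JeJJ4JeJJ4JeJJ4JeJJ4JeJJ4JeJJ

The strings grow by a fixed suffix 4JeJJ each time.
From s4JeJJ4JeJJ4JeJJ, 3 further steps: s4JeJJ4JeJJ4JeJJ → s4JeJJ4JeJJ4JeJJ4JeJJ → s4JeJJ4JeJJ4JeJJ4JeJJ4JeJJ → (answer).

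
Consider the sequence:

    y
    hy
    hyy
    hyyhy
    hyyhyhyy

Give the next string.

hyyhyhyyhyyhy

This is a Fibonacci-style word recurrence s(k) = s(k−1)·s(k−2): e.g. hy·y = hyy.
So term 6 is hyyhyhyy·hyyhy.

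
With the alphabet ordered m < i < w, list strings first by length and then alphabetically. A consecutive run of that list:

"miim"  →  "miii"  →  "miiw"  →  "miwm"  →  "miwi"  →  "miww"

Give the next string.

mwmm

Find the rightmost character of miww below w, bump it to the next letter, and reset everything to its right to m.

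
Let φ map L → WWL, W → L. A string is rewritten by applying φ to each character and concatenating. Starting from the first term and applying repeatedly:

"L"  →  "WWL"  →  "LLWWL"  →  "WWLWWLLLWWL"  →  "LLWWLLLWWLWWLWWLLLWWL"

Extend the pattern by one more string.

Applying the rule to each of the 21 symbols of LLWWLLLWWLWWLWWLLLWWL gives the pieces WWL WWL L L WWL WWL WWL L L WWL L L WWL L L WWL WWL WWL L L WWL, which concatenate to the answer.

WWLWWLLLWWLWWLWWLLLWWLLLWWLLLWWLWWLWWLLLWWL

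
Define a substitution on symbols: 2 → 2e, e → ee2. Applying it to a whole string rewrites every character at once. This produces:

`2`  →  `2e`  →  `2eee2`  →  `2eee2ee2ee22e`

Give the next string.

Applying the rule to each of the 13 symbols of 2eee2ee2ee22e gives the pieces 2e ee2 ee2 ee2 2e ee2 ee2 2e ee2 ee2 2e 2e ee2, which concatenate to the answer.

2eee2ee2ee22eee2ee22eee2ee22e2eee2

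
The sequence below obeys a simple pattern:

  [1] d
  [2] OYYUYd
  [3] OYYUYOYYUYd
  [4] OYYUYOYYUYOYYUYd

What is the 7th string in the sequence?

The strings grow by a fixed prefix OYYUY each time.
From OYYUYOYYUYOYYUYd, 3 further steps: OYYUYOYYUYOYYUYd → OYYUYOYYUYOYYUYOYYUYd → OYYUYOYYUYOYYUYOYYUYOYYUYd → (answer).

OYYUYOYYUYOYYUYOYYUYOYYUYOYYUYd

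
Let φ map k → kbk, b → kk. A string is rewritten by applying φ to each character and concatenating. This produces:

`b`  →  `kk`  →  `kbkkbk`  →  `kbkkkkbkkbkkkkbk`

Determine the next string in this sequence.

Replace each of the 16 characters of kbkkkkbkkbkkkkbk in place — kbk kk kbk kbk kbk kbk kk kbk kbk kk kbk kbk kbk kbk kk kbk — and concatenate.

kbkkkkbkkbkkbkkbkkkkbkkbkkkkbkkbkkbkkbkkkkbk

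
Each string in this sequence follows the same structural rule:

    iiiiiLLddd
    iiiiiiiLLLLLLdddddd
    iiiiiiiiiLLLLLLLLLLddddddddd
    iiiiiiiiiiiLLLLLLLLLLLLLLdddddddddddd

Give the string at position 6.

iiiiiiiiiiiiiiiLLLLLLLLLLLLLLLLLLLLLLdddddddddddddddddd

Term n consists of 2n+3 i's, followed by 4n-2 L's, followed by 3n d's (n = 1, 2, …).
At n = 6 the blocks have lengths 15, 22, 18.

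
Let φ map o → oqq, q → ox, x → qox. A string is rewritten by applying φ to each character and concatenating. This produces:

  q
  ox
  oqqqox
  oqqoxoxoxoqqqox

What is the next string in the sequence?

oqqoxoxoqqqoxoqqqoxoqqqoxoqqoxoxoxoqqqox

Applying the rule to each of the 15 symbols of oqqoxoxoxoqqqox gives the pieces oqq ox ox oqq qox oqq qox oqq qox oqq ox ox ox oqq qox, which concatenate to the answer.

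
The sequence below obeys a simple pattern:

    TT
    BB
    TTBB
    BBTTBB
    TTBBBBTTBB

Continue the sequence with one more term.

This is a Fibonacci-style word recurrence s(k) = s(k−2)·s(k−1): e.g. TT·BB = TTBB.
The next term joins BBTTBB and TTBBBBTTBB.

BBTTBBTTBBBBTTBB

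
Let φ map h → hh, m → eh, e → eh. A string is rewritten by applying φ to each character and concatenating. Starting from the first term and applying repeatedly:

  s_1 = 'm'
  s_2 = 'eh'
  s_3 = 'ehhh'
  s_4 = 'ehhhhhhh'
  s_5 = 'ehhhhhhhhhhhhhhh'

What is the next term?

Applying the rule to each of the 16 symbols of ehhhhhhhhhhhhhhh gives the pieces eh hh hh hh hh hh hh hh hh hh hh hh hh hh hh hh, which concatenate to the answer.

ehhhhhhhhhhhhhhhhhhhhhhhhhhhhhhh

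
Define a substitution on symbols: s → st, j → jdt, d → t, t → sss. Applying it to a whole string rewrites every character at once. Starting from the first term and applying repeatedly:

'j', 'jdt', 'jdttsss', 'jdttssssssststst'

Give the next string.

Applying the rule to each of the 16 symbols of jdttssssssststst gives the pieces jdt t sss sss st st st st st st st sss st sss st sss, which concatenate to the answer.

jdttssssssstststststststsssstsssstsss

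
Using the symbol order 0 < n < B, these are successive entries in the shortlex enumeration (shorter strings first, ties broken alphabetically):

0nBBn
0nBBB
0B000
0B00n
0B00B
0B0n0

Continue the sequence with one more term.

The successor of 0B0n0 increments the rightmost position that isn't already B and resets every position after it to 0.

0B0nn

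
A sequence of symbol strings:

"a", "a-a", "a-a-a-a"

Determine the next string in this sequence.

Each string is two copies of the previous one joined by '-'.
Doubling a-a-a-a with '-' between the halves:

a-a-a-a-a-a-a-a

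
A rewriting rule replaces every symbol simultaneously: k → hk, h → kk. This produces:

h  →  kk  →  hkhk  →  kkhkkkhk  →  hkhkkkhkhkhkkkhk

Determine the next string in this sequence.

kkhkkkhkhkhkkkhkkkhkkkhkhkhkkkhk

Applying the rule to each of the 16 symbols of hkhkkkhkhkhkkkhk gives the pieces kk hk kk hk hk hk kk hk kk hk kk hk hk hk kk hk, which concatenate to the answer.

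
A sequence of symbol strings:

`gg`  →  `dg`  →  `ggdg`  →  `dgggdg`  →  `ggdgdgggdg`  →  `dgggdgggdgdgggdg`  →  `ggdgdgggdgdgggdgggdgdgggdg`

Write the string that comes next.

Each term (from the third on) is the two preceding terms concatenated in order: term 3 = gg·dg = ggdg.
The next term joins dgggdgggdgdgggdg and ggdgdgggdgdgggdgggdgdgggdg.

dgggdgggdgdgggdgggdgdgggdgdgggdgggdgdgggdg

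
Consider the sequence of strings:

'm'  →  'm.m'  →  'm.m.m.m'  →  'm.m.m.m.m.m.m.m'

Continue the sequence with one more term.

m.m.m.m.m.m.m.m.m.m.m.m.m.m.m.m

Each string is two copies of the previous one joined by '.'.
So the next term is two copies of m.m.m.m.m.m.m.m with '.' between the halves.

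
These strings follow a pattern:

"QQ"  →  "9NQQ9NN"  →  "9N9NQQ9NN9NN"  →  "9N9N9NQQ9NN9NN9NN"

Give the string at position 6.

Each term wraps the previous one in 9N on the left and 9NN on the right.
From 9N9N9NQQ9NN9NN9NN, 2 further steps: 9N9N9NQQ9NN9NN9NN → 9N9N9N9NQQ9NN9NN9NN9NN → (answer).

9N9N9N9N9NQQ9NN9NN9NN9NN9NN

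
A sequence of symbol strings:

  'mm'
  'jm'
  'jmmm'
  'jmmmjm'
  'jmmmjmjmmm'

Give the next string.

jmmmjmjmmmjmmmjm

From term 3 onward, concatenate the last term with the second-to-last: jm·mm = jmmm, jmmm·jm = jmmmjm, …
So term 6 is jmmmjmjmmm·jmmmjm.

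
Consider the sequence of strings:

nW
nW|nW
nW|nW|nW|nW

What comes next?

Each string is two copies of the previous one joined by '|'.
Doubling nW|nW|nW|nW with '|' between the halves:

nW|nW|nW|nW|nW|nW|nW|nW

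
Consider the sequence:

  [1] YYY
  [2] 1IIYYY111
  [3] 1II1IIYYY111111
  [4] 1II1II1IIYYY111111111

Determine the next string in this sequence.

1II1II1II1IIYYY111111111111

Every step adds 1II to the front and 111 to the end of the previous string.
So the next term is 1II·1II1II1IIYYY111111111·111.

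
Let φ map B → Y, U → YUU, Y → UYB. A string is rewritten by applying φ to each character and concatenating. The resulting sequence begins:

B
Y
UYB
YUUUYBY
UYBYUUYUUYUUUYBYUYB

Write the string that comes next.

YUUUYBYUYBYUUYUUUYBYUUYUUUYBYUUYUUYUUUYBYUYBYUUUYBY

φ(UYBYUUYUUYUUUYBYUYB) expands symbol-by-symbol to YUU UYB Y UYB YUU YUU UYB YUU YUU UYB YUU YUU YUU UYB Y UYB YUU UYB Y; joining the 19 pieces gives the next term.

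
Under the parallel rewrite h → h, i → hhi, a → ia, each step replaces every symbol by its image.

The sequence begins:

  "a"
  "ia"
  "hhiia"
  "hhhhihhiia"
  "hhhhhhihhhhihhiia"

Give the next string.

hhhhhhhhihhhhhhihhhhihhiia

Applying the rule to each of the 17 symbols of hhhhhhihhhhihhiia gives the pieces h h h h h h hhi h h h h hhi h h hhi hhi ia, which concatenate to the answer.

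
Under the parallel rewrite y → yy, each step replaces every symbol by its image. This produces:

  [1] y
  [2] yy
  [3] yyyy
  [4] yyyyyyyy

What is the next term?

yyyyyyyyyyyyyyyy

Expanding yyyyyyyy: y→yy, y→yy, y→yy, y→yy, y→yy, y→yy, y→yy, y→yy. Concatenated: yy yy yy yy yy yy yy yy.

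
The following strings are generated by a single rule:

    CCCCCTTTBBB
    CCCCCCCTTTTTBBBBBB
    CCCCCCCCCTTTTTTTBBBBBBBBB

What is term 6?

CCCCCCCCCCCCCCCTTTTTTTTTTTTTBBBBBBBBBBBBBBBBBB

Each string has the form C^{2n+3} T^{2n+1} B^{3n} (n = 1, 2, …).
Setting n = 6 gives 15, 13, 18 characters in each block.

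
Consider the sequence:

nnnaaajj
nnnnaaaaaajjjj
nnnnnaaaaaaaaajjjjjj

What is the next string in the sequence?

nnnnnnaaaaaaaaaaaajjjjjjjj

Term n consists of n+2 n's, followed by 3n a's, followed by 2n j's (n = 1, 2, …).
For the next term, n = 4, so the run lengths are 6, 12, 8.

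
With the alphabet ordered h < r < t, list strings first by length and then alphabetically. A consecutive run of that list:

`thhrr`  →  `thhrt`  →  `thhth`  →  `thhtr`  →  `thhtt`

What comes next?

thrhh

The successor of thhtt increments the rightmost position that isn't already t and resets every position after it to h.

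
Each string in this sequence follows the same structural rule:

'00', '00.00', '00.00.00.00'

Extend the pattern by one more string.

Every step duplicates the string with '.' between the halves.
Doubling 00.00.00.00 with '.' between the halves:

00.00.00.00.00.00.00.00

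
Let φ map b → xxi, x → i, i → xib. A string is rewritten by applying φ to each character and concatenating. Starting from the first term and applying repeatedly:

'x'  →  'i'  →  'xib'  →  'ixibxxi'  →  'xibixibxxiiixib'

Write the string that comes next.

ixibxxixibixibxxiiixibxibxibixibxxi

φ(xibixibxxiiixib) expands symbol-by-symbol to i xib xxi xib i xib xxi i i xib xib xib i xib xxi; joining the 15 pieces gives the next term.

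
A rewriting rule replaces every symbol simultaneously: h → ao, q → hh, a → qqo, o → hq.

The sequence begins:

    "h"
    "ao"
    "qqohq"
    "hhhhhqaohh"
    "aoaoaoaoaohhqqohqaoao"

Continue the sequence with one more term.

qqohqqqohqqqohqqqohqqqohqaoaohhhhhqaohhqqohqqqohq

φ(aoaoaoaoaohhqqohqaoao) expands symbol-by-symbol to qqo hq qqo hq qqo hq qqo hq qqo hq ao ao hh hh hq ao hh qqo hq qqo hq; joining the 21 pieces gives the next term.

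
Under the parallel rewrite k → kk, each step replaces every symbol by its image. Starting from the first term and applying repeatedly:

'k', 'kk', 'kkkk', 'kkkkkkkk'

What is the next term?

kkkkkkkkkkkkkkkk

Expanding kkkkkkkk: k→kk, k→kk, k→kk, k→kk, k→kk, k→kk, k→kk, k→kk. Concatenated: kk kk kk kk kk kk kk kk.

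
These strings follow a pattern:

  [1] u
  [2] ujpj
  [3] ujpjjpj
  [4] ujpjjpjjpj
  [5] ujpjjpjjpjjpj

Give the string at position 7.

The strings grow by a fixed suffix jpj each time.
From ujpjjpjjpjjpj, 2 further steps: ujpjjpjjpjjpj → ujpjjpjjpjjpjjpj → (answer).

ujpjjpjjpjjpjjpjjpj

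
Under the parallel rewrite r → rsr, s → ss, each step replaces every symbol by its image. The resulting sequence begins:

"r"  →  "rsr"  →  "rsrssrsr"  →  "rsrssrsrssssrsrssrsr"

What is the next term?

rsrssrsrssssrsrssrsrssssssssrsrssrsrssssrsrssrsr

Replace each of the 20 characters of rsrssrsrssssrsrssrsr in place — rsr ss rsr ss ss rsr ss rsr ss ss ss ss rsr ss rsr ss ss rsr ss rsr — and concatenate.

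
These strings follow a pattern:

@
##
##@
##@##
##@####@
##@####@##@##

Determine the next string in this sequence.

This is a Fibonacci-style word recurrence s(k) = s(k−1)·s(k−2): e.g. ##·@ = ##@.
Continuing: ##@####@##@## · ##@####@ gives term 7.

##@####@##@####@####@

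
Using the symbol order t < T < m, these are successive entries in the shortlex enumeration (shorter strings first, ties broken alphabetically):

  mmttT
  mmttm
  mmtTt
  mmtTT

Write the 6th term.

mmtmt

Stepping forward 2 times from mmtTT: mmtTT → mmtTm, then the target.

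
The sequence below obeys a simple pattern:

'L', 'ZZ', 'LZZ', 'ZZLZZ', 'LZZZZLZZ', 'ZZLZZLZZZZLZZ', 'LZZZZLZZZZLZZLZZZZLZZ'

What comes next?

ZZLZZLZZZZLZZLZZZZLZZZZLZZLZZZZLZZ

Each term (from the third on) is the two preceding terms concatenated in order: term 3 = L·ZZ = LZZ.
The next term joins ZZLZZLZZZZLZZ and LZZZZLZZZZLZZLZZZZLZZ.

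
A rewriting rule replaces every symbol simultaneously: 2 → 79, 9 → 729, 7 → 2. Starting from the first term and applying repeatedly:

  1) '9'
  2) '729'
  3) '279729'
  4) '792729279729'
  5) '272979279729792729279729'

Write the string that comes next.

Rewriting the 24 symbols of 272979279729792729279729 one by one yields 79 2 79 729 2 729 79 2 729 2 79 729 2 729 79 2 79 729 79 2 729 2 79 729; concatenated:

792797292729792729279729272979279729792729279729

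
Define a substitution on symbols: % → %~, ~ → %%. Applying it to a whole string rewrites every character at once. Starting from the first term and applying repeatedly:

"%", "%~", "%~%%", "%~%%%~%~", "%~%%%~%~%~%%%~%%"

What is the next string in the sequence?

Replace each of the 16 characters of %~%%%~%~%~%%%~%% in place — %~ %% %~ %~ %~ %% %~ %% %~ %% %~ %~ %~ %% %~ %~ — and concatenate.

%~%%%~%~%~%%%~%%%~%%%~%~%~%%%~%~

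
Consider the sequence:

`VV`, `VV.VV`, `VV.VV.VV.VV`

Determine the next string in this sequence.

Every step duplicates the string with '.' between the halves.
So the next term is two copies of VV.VV.VV.VV with '.' between the halves.

VV.VV.VV.VV.VV.VV.VV.VV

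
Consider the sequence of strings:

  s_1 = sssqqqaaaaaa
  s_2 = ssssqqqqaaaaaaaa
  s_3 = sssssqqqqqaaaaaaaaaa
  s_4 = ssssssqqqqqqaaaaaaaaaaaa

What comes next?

sssssssqqqqqqqaaaaaaaaaaaaaa

The n-th term is n s's then n q's then 2n a's, where the shown terms are n = 3, 4, 5, 6.
Setting n = 7 gives 7, 7, 14 characters in each block.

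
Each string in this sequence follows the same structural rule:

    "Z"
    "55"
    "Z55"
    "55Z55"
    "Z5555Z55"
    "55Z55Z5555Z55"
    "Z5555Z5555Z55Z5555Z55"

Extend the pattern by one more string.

This is a Fibonacci-style word recurrence s(k) = s(k−2)·s(k−1): e.g. Z·55 = Z55.
The next term joins 55Z55Z5555Z55 and Z5555Z5555Z55Z5555Z55.

55Z55Z5555Z55Z5555Z5555Z55Z5555Z55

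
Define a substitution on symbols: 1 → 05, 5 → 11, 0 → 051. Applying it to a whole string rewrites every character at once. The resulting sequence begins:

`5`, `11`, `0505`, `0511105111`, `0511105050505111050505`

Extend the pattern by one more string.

Replace each of the 22 characters of 0511105050505111050505 in place — 051 11 05 05 05 051 11 051 11 051 11 051 11 05 05 05 051 11 051 11 051 11 — and concatenate.

0511105050505111051110511105111050505051110511105111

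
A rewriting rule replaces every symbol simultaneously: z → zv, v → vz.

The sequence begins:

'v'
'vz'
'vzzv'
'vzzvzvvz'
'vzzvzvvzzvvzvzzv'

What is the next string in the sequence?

vzzvzvvzzvvzvzzvzvvzvzzvvzzvzvvz

Applying the rule to each of the 16 symbols of vzzvzvvzzvvzvzzv gives the pieces vz zv zv vz zv vz vz zv zv vz vz zv vz zv zv vz, which concatenate to the answer.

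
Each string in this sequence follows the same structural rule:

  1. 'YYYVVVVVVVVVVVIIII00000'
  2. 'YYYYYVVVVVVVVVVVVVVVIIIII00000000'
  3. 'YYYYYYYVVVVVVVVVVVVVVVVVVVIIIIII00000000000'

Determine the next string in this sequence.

YYYYYYYYYVVVVVVVVVVVVVVVVVVVVVVVIIIIIII00000000000000

The n-th term is 2n-1 Y's then 4n+3 V's then n+2 I's then 3n-1 0's, where the shown terms are n = 2, 3, 4.
At n = 5 the blocks have lengths 9, 23, 7, 14.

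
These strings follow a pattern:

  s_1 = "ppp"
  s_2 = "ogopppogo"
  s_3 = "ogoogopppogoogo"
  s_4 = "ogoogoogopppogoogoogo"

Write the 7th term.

Every step adds ogo to the front and ogo to the end of the previous string.
From ogoogoogopppogoogoogo, 3 further steps: ogoogoogopppogoogoogo → ogoogoogoogopppogoogoogoogo → ogoogoogoogoogopppogoogoogoogoogo → (answer).

ogoogoogoogoogoogopppogoogoogoogoogoogo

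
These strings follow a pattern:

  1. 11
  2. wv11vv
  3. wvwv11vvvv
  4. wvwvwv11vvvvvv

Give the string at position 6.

wvwvwvwvwv11vvvvvvvvvv

Each term wraps the previous one in wv on the left and vv on the right.
From wvwvwv11vvvvvv, 2 further steps: wvwvwv11vvvvvv → wvwvwvwv11vvvvvvvv → (answer).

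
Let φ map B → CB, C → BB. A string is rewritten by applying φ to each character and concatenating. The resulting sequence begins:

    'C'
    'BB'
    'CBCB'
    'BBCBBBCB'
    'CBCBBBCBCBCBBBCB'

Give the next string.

Rewriting the 16 symbols of CBCBBBCBCBCBBBCB one by one yields BB CB BB CB CB CB BB CB BB CB BB CB CB CB BB CB; concatenated:

BBCBBBCBCBCBBBCBBBCBBBCBCBCBBBCB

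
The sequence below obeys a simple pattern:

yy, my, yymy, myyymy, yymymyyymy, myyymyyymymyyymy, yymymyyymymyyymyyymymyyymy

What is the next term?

myyymyyymymyyymyyymymyyymymyyymyyymymyyymy

This is a Fibonacci-style word recurrence s(k) = s(k−2)·s(k−1): e.g. yy·my = yymy.
Continuing: myyymyyymymyyymy · yymymyyymymyyymyyymymyyymy gives term 8.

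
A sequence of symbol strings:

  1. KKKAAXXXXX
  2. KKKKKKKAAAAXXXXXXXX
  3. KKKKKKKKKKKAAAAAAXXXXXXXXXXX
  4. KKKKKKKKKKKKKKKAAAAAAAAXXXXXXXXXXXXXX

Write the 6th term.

The n-th term is 4n-1 K's then 2n A's then 3n+2 X's (n = 1, 2, …).
For term 6, n = 6, so the run lengths are 23, 12, 20.

KKKKKKKKKKKKKKKKKKKKKKKAAAAAAAAAAAAXXXXXXXXXXXXXXXXXXXX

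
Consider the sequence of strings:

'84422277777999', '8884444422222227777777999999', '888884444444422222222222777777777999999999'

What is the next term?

88888884444444444422222222222222277777777777999999999999

Term n consists of 2n-1 8's, followed by 3n-1 4's, followed by 4n-1 2's, followed by 2n+3 7's, followed by 3n 9's (n = 1, 2, …).
Setting n = 4 gives 7, 11, 15, 11, 12 characters in each block.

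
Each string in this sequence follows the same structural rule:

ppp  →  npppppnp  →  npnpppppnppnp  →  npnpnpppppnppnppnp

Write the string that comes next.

s(k+1) = np·s(k)·pnp, so each term gains np as a prefix and pnp as a suffix.
Applying this once more to npnpnpppppnppnppnp:

npnpnpnpppppnppnppnppnp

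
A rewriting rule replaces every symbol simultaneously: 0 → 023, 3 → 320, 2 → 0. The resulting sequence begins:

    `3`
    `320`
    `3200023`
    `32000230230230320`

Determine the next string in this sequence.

Rewriting the 17 symbols of 32000230230230320 one by one yields 320 0 023 023 023 0 320 023 0 320 023 0 320 023 320 0 023; concatenated:

32000230230230320023032002303200233200023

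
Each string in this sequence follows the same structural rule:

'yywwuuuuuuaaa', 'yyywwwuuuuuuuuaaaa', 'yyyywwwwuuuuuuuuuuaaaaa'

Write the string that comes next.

The n-th term is n y's then n w's then 2n+2 u's then n+1 a's, where the shown terms are n = 2, 3, 4.
Setting n = 5 gives 5, 5, 12, 6 characters in each block.

yyyyywwwwwuuuuuuuuuuuuaaaaaa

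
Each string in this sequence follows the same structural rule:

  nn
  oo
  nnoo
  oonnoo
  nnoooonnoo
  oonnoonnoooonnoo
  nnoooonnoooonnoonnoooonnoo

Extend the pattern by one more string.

Each term (from the third on) is the two preceding terms concatenated in order: term 3 = nn·oo = nnoo.
Continuing: oonnoonnoooonnoo · nnoooonnoooonnoonnoooonnoo gives term 8.

oonnoonnoooonnoonnoooonnoooonnoonnoooonnoo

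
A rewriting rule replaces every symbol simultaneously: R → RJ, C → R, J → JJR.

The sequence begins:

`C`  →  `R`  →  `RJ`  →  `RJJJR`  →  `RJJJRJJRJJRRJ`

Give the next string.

RJJJRJJRJJRRJJJRJJRRJJJRJJRRJRJJJR

φ(RJJJRJJRJJRRJ) expands symbol-by-symbol to RJ JJR JJR JJR RJ JJR JJR RJ JJR JJR RJ RJ JJR; joining the 13 pieces gives the next term.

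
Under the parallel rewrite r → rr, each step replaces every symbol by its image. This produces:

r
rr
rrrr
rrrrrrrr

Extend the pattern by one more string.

rrrrrrrrrrrrrrrr

Expanding rrrrrrrr: r→rr, r→rr, r→rr, r→rr, r→rr, r→rr, r→rr, r→rr. Concatenated: rr rr rr rr rr rr rr rr.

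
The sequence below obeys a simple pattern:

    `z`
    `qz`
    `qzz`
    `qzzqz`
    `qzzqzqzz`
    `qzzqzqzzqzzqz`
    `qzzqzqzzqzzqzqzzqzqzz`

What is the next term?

qzzqzqzzqzzqzqzzqzqzzqzzqzqzzqzzqz

Each term (from the third on) is the previous term followed by the one before it: term 3 = qz·z = qzz.
Continuing: qzzqzqzzqzzqzqzzqzqzz · qzzqzqzzqzzqz gives term 8.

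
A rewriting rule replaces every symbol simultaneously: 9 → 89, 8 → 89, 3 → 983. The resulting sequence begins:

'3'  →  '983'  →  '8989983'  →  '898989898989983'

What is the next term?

8989898989898989898989898989983

Replace each of the 15 characters of 898989898989983 in place — 89 89 89 89 89 89 89 89 89 89 89 89 89 89 983 — and concatenate.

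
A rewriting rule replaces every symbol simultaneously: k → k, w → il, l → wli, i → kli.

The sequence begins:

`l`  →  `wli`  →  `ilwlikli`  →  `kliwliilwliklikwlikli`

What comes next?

Applying the rule to each of the 21 symbols of kliwliilwliklikwlikli gives the pieces k wli kli il wli kli kli wli il wli kli k wli kli k il wli kli k wli kli, which concatenate to the answer.

kwlikliilwliklikliwliilwliklikwliklikilwliklikwlikli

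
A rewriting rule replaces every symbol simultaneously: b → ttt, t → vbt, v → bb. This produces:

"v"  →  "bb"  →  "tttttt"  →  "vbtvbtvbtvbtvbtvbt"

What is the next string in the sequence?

bbtttvbtbbtttvbtbbtttvbtbbtttvbtbbtttvbtbbtttvbt

Replace each of the 18 characters of vbtvbtvbtvbtvbtvbt in place — bb ttt vbt bb ttt vbt bb ttt vbt bb ttt vbt bb ttt vbt bb ttt vbt — and concatenate.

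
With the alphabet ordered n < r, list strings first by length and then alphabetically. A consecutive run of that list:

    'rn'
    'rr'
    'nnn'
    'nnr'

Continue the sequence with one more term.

Find the rightmost character of nnr below r, bump it to the next letter, and reset everything to its right to n.

nrn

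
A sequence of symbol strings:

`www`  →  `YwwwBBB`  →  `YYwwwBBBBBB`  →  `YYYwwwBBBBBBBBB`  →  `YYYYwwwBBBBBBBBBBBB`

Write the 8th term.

YYYYYYYwwwBBBBBBBBBBBBBBBBBBBBB

s(k+1) = Y·s(k)·BBB, so each term gains Y as a prefix and BBB as a suffix.
From YYYYwwwBBBBBBBBBBBB, 3 further steps: YYYYwwwBBBBBBBBBBBB → YYYYYwwwBBBBBBBBBBBBBBB → YYYYYYwwwBBBBBBBBBBBBBBBBBB → (answer).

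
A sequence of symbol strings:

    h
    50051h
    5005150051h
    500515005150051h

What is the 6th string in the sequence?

5005150051500515005150051h

The strings grow by a fixed prefix 50051 each time.
From 500515005150051h, 2 further steps: 500515005150051h → 50051500515005150051h → (answer).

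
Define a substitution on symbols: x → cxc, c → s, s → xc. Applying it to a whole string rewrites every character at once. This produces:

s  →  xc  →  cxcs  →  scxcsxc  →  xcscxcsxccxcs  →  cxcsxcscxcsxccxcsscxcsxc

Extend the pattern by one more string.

Rewriting the 24 symbols of cxcsxcscxcsxccxcsscxcsxc one by one yields s cxc s xc cxc s xc s cxc s xc cxc s s cxc s xc xc s cxc s xc cxc s; concatenated:

scxcsxccxcsxcscxcsxccxcsscxcsxcxcscxcsxccxcs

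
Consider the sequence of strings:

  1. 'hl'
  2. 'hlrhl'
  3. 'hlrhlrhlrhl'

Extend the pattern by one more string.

Each string is two copies of the previous one joined by 'r'.
Doubling hlrhlrhlrhl with 'r' between the halves:

hlrhlrhlrhlrhlrhlrhlrhl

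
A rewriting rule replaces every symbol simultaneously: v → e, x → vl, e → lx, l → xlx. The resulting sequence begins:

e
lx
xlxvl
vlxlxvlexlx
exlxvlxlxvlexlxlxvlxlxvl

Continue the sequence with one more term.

Applying the rule to each of the 24 symbols of exlxvlxlxvlexlxlxvlxlxvl gives the pieces lx vl xlx vl e xlx vl xlx vl e xlx lx vl xlx vl xlx vl e xlx vl xlx vl e xlx, which concatenate to the answer.

lxvlxlxvlexlxvlxlxvlexlxlxvlxlxvlxlxvlexlxvlxlxvlexlx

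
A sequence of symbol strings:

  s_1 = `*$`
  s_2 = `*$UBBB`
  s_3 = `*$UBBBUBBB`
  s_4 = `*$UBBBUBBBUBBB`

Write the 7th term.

Each term is the previous one with UBBB appended.
From *$UBBBUBBBUBBB, 3 further steps: *$UBBBUBBBUBBB → *$UBBBUBBBUBBBUBBB → *$UBBBUBBBUBBBUBBBUBBB → (answer).

*$UBBBUBBBUBBBUBBBUBBBUBBB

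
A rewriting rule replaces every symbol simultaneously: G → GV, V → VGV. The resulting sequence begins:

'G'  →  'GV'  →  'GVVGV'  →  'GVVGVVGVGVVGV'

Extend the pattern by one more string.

Applying the rule to each of the 13 symbols of GVVGVVGVGVVGV gives the pieces GV VGV VGV GV VGV VGV GV VGV GV VGV VGV GV VGV, which concatenate to the answer.

GVVGVVGVGVVGVVGVGVVGVGVVGVVGVGVVGV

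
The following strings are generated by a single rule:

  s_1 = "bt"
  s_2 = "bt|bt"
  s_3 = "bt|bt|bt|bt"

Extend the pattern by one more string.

bt|bt|bt|bt|bt|bt|bt|bt

Each string is two copies of the previous one joined by '|'.
One more doubling of bt|bt|bt|bt gives the answer.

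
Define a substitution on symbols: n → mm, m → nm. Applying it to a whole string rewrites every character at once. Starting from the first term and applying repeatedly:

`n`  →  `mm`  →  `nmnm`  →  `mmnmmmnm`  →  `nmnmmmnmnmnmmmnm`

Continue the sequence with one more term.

mmnmmmnmnmnmmmnmmmnmmmnmnmnmmmnm

φ(nmnmmmnmnmnmmmnm) expands symbol-by-symbol to mm nm mm nm nm nm mm nm mm nm mm nm nm nm mm nm; joining the 16 pieces gives the next term.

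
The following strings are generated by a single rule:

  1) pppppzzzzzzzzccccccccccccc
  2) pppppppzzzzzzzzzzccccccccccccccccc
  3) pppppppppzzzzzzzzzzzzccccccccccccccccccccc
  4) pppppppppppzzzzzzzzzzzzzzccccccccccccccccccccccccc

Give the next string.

Reading off run lengths: p runs 5, 7, 9, 11; z runs 8, 10, 12, 14; c runs 13, 17, 21, 25 — each is linear in n, where the shown terms are n = 3, 4, 5, 6.
For the next term, n = 7, so the run lengths are 13, 16, 29.

pppppppppppppzzzzzzzzzzzzzzzzccccccccccccccccccccccccccccc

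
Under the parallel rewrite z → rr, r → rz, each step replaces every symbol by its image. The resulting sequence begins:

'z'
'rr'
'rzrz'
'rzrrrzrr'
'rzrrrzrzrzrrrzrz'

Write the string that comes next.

rzrrrzrzrzrrrzrrrzrrrzrzrzrrrzrr

Applying the rule to each of the 16 symbols of rzrrrzrzrzrrrzrz gives the pieces rz rr rz rz rz rr rz rr rz rr rz rz rz rr rz rr, which concatenate to the answer.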